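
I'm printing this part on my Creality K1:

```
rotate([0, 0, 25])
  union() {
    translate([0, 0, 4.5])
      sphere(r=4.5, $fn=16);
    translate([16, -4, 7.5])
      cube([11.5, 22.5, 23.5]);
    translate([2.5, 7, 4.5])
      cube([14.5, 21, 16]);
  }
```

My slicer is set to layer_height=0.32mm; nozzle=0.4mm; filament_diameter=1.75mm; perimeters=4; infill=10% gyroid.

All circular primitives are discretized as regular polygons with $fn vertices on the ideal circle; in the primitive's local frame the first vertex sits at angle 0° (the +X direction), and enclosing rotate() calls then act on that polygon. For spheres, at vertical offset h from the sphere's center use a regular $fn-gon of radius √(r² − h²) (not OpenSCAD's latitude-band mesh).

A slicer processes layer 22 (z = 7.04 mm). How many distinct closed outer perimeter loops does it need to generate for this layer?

2

At z = 7.04 mm: the sphere: section is a regular 16-gon, circumradius = √(r²−h²) = √(4.5²−2.54²) = 3.715; the cube at (16, -4) is not intersected at this z (z outside [7.5, 31]); the cube at (2.5, 7) (footprint 14.5×21) is included at this height; Taking the union: the 2 present regions are separate (no shared area or edge), so areas and boundary lengths simply add and each stays a separate island — 2 connected regions; (whole slice rotated 25° about Z — lengths, areas and connectivity unchanged). The result has 2 disconnected regions.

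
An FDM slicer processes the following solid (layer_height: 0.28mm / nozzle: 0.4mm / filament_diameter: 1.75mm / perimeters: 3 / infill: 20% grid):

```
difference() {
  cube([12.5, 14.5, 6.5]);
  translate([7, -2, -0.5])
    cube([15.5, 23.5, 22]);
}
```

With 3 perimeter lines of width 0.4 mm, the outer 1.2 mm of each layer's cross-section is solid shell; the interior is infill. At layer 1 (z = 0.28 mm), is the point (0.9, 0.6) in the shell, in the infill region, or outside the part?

At z = 0.28 mm: the cube is present — its section is the full 12.5×14.5 rectangle; the cube at (7, -2) is present — its section is the full 15.5×23.5 rectangle; After the difference (first − rest): starting from the 12.5×14.5 cube, the 15.5×23.5 cube at (7, -2) partially overlaps it — only the 79.75 mm² overlap (of its 364.25 mm²) is removed, clipping the outline — 1 connected region. Overall, the cross-section is a single solid region. The nearest boundary edge runs (7.00, 0.00)→(0.00, 0.00); distance from the point to it = 0.60 mm. The point is inside the cross-section, 0.60 mm from the nearest boundary — within the 1.2 mm shell band (3 × 0.4).

shell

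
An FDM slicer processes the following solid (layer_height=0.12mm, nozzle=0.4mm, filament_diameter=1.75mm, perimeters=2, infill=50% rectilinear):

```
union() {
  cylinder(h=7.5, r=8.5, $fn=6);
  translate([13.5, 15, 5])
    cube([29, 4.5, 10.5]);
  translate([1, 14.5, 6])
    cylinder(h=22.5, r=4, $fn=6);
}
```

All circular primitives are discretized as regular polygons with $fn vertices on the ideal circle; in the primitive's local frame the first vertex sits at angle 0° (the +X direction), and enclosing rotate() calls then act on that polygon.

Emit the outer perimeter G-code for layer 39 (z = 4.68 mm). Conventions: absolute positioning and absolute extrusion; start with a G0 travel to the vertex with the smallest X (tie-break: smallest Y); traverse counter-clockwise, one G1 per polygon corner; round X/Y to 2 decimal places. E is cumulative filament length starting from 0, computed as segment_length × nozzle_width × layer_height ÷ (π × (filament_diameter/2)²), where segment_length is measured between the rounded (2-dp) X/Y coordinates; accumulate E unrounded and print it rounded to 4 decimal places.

At z = 4.68 mm: the r=8.5 cylinder contributes a regular 6-gon of circumradius 8.5; the cube at (13.5, 15) does not reach this height (z outside [5, 15.5]); the cylinder at (1, 14.5) is not intersected at this z (z outside [6, 28.5]); Combining (union): only the r=8.5 cylinder is present, so the union is just that shape — 1 connected region. The outline is a single polygon with 6 vertices. Extrusion per mm of travel: 0.4 × 0.12 / (π × 0.875²) = 0.019956. Accumulating E over each segment gives final E = 1.0177.

G0 X-8.50 Y0.00 Z4.68
G1 X-4.25 Y-7.36 E0.1696
G1 X4.25 Y-7.36 E0.3392
G1 X8.50 Y0.00 E0.5088
G1 X4.25 Y7.36 E0.6784
G1 X-4.25 Y7.36 E0.8481
G1 X-8.50 Y0.00 E1.0177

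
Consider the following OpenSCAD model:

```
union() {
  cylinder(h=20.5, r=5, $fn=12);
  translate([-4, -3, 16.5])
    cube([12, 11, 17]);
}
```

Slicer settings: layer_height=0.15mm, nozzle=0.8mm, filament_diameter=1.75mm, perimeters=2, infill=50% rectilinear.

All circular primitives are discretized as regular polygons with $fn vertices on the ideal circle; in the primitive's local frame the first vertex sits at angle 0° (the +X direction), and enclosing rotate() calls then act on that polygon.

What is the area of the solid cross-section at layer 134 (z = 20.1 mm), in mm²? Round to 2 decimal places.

145.53 mm²

At z = 20.1 mm: the cylinder: section is a regular 12-gon, circumradius r=5 (area = (12/2)·5.000²·sin(360°/12) = 75.00 mm²); the cube at (-4, -3) (footprint 12×11) is included at this height (area 132.00 mm²); Combining (union): the regions partially overlap — summed areas 207.00 mm² minus the doubly-counted overlap 61.47 mm² gives 145.53 mm² — area = 145.53 mm². Overall, the cross-section is a single solid region. Net area = 145.53 mm².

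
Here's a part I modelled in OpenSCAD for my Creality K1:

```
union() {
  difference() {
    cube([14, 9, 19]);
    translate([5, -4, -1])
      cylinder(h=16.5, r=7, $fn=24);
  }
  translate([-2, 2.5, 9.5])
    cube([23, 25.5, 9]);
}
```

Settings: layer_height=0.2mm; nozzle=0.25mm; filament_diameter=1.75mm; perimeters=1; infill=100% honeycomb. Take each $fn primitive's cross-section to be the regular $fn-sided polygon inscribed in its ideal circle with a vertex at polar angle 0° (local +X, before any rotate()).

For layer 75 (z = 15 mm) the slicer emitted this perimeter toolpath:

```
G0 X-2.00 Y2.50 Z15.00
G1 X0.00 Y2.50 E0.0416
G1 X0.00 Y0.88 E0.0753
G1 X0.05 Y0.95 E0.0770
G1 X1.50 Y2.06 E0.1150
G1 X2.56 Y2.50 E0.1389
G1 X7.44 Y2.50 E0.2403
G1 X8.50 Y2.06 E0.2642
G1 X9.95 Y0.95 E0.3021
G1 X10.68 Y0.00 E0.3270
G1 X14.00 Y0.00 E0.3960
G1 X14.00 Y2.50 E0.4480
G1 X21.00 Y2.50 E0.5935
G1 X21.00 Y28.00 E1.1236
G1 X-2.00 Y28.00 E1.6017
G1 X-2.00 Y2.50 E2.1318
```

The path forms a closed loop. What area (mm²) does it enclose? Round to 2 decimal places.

Apply the shoelace formula to the sequence of (X, Y) vertices; enclosed area = 599.71 mm².

599.71 mm²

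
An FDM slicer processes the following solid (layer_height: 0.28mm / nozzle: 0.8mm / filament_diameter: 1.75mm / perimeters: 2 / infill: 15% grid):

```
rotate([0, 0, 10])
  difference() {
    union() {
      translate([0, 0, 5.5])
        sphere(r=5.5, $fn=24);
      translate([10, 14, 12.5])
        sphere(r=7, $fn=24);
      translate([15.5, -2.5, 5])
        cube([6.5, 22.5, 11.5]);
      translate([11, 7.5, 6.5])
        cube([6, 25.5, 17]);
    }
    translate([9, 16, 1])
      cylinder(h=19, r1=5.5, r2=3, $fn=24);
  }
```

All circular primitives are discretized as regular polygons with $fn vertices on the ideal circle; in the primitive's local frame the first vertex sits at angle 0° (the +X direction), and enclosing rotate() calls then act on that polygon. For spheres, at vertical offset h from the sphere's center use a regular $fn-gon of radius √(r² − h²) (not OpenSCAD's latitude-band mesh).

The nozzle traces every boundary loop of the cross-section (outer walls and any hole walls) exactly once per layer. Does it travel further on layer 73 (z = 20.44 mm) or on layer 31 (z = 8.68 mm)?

Layer 73 (z = 20.44): the sphere does not reach this height (|z−center|=14.940 > r=5.5); the sphere at (10, 14) does not reach this height (|z−center|=7.940 > r=7); the cube at (15.5, -2.5) is absent (z outside [5, 16.5]); the cube at (11, 7.5) (footprint 6×25.5) is included at this height (perimeter 63.00 mm); Merging all regions: only the 6×25.5 cube at (11, 7.5) is present, so the union is just that shape — boundary = 63.00 mm; the cone at (9, 16) is absent (z outside [1, 20]); Subtracting the remaining from the first: none of the subtracted shapes is present at this height, so that combined region is unchanged — boundary = 63.00 mm; (rotated 10° about Z; rotation is an isometry so areas/perimeters/island counts are preserved). So its perimeter = 63.00 mm. Layer 31 (z = 8.68): the sphere: section is a regular 24-gon, circumradius = √(r²−h²) = √(5.5²−3.18²) = 4.487 (perimeter = 2·24·4.487·sin(180°/24) = 28.12 mm); the sphere at (10, 14): section is a regular 24-gon, circumradius = √(r²−h²) = √(7²−3.82²) = 5.866 (perimeter = 2·24·5.866·sin(180°/24) = 36.75 mm); the 6.5×22.5 cube at (15.5, -2.5) contributes its full rectangle (perimeter 58.00 mm); the cube at (11, 7.5) (footprint 6×25.5) is included at this height (perimeter 63.00 mm); Merging all regions: the regions partially overlap (shared area 60.58 mm²), so the edge portions inside another operand are dropped and the merged outline is re-measured after clipping — boundary = 130.04 mm; the cone at (9, 16) contributes a regular 24-gon of circumradius 4.489 (interpolated between r1=5.5 and r2=3 at t=0.404) (perimeter = 2·24·4.489·sin(180°/24) = 28.13 mm); Subtracting the remaining from the first: starting from the result so far, the cone at (9, 16) partially overlaps it — only the 57.41 mm² overlap (of its 62.60 mm²) is removed, clipping the outline — boundary = 140.57 mm; (whole slice rotated 10° about Z — lengths, areas and connectivity unchanged). So its perimeter = 140.57 mm. Layer 31 is larger (140.57 vs 63.00 mm).

layer 31 (z = 8.68 mm)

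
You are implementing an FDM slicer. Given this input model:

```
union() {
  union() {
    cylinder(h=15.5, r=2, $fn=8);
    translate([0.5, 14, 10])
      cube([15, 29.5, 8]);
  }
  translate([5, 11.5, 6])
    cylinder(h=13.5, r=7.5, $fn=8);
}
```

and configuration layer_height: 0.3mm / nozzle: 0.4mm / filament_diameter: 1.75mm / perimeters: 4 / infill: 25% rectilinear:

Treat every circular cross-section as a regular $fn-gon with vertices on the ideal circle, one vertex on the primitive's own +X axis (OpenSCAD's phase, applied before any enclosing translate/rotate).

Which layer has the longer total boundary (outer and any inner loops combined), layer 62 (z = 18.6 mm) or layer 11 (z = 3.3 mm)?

layer 62 (z = 18.6 mm)

Layer 62 (z = 18.6): the cylinder is not intersected at this z (z outside [0, 15.5]); the cube at (0.5, 14) does not reach this height (z outside [10, 18]); Combining (union): nothing is present at this height; the r=7.5 cylinder at (5, 11.5) gives a regular 8-gon of circumradius 7.5 (constant along its height) (perimeter = 2·8·7.500·sin(180°/8) = 45.92 mm); Merging all regions: only the r=7.5 cylinder at (5, 11.5) is present, so the union is just that shape — boundary = 45.92 mm. So its perimeter = 45.92 mm. Layer 11 (z = 3.3): the r=2 cylinder gives a regular 8-gon of circumradius 2 (constant along its height) (perimeter = 2·8·2.000·sin(180°/8) = 12.25 mm); the cube at (0.5, 14) is absent (z outside [10, 18]); Combining (union): only the r=2 cylinder is present, so the union is just that shape — boundary = 12.25 mm; the cylinder at (5, 11.5) is not intersected at this z (z outside [6, 19.5]); Taking the union: only that combined region is present, so the union is just that shape — boundary = 12.25 mm. So its perimeter = 12.25 mm. Layer 62 is larger (45.92 vs 12.25 mm).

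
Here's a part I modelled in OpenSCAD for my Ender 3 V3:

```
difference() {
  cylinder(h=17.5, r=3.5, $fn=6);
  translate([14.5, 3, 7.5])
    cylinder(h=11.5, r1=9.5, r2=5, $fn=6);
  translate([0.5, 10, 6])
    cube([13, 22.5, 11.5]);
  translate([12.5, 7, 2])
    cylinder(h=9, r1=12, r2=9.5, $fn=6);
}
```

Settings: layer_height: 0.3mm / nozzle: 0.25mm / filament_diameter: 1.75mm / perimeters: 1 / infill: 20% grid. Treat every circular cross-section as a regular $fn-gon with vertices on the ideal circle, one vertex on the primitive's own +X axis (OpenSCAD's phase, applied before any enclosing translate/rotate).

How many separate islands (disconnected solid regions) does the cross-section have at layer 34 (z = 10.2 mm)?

1

At z = 10.2 mm: the r=3.5 cylinder gives a regular 6-gon of circumradius 3.5 (constant along its height); the cone at (14.5, 3): at t=0.235 of its height the radius interpolates to r₁+(r₂−r₁)t = 8.443, giving a regular 6-gon of that circumradius; the cube at (0.5, 10) (footprint 13×22.5) is included at this height; the cone at (12.5, 7) contributes a regular 6-gon of circumradius 9.722 (interpolated between r1=12 and r2=9.5 at t=0.911); Taking the first minus the rest: starting from the r=3.5 cylinder, the cone at (14.5, 3) misses the remaining region (no effect); the 13×22.5 cube at (0.5, 10) misses the remaining region (no effect); the cone at (12.5, 7) misses the remaining region (no effect) — 1 connected region. Overall, the cross-section is a single solid region. Island count = 1.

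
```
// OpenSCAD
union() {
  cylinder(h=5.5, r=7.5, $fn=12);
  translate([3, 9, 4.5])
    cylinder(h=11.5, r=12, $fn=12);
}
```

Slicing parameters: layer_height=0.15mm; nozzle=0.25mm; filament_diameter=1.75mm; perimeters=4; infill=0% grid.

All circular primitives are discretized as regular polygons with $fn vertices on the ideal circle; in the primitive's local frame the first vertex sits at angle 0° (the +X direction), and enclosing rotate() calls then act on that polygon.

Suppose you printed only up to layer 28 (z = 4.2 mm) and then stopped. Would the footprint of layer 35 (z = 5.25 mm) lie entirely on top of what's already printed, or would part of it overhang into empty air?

Compare the two slices. At z = 4.2: the cylinder: section is a regular 12-gon, circumradius r=7.5 (area = (12/2)·7.500²·sin(360°/12) = 168.75 mm²); the cylinder at (3, 9) is not intersected at this z (z outside [4.5, 16]); Merging all regions: only the r=7.5 cylinder is present, so the union is just that shape — area = 168.75 mm². At z = 5.25: the cylinder: section is a regular 12-gon, circumradius r=7.5 (area = (12/2)·7.500²·sin(360°/12) = 168.75 mm²); the r=12 cylinder at (3, 9) gives a regular 12-gon of circumradius 12 (constant along its height) (area = (12/2)·12.000²·sin(360°/12) = 432.00 mm²); Taking the union: the regions partially overlap — summed areas 600.75 mm² minus the doubly-counted overlap 105.04 mm² gives 495.71 mm² — area = 495.71 mm². Checking containment: at z = 5.25 the cross-section extends beyond the z = 4.2 cross-section by about 326.96 mm².

part overhangs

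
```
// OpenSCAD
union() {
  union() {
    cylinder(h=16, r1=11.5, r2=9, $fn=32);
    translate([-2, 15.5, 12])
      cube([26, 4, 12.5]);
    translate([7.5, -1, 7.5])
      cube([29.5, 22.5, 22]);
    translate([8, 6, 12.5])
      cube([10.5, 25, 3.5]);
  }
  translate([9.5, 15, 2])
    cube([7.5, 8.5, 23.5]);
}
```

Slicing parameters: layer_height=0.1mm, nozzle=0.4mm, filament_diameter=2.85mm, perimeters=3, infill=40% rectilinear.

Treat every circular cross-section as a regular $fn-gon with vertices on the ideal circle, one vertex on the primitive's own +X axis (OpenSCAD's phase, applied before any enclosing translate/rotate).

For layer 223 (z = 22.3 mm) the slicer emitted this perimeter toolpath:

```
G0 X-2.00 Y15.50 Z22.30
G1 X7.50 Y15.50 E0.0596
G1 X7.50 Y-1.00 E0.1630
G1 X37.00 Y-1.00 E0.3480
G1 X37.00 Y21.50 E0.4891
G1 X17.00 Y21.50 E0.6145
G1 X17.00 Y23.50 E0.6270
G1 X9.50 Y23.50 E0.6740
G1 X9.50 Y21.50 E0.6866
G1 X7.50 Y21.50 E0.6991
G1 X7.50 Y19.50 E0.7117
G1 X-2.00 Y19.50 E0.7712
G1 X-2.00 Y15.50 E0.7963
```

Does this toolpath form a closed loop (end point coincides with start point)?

Start point (G0): (-2.00, 15.50). End point (last G1): the path returns to the start — closed.

yes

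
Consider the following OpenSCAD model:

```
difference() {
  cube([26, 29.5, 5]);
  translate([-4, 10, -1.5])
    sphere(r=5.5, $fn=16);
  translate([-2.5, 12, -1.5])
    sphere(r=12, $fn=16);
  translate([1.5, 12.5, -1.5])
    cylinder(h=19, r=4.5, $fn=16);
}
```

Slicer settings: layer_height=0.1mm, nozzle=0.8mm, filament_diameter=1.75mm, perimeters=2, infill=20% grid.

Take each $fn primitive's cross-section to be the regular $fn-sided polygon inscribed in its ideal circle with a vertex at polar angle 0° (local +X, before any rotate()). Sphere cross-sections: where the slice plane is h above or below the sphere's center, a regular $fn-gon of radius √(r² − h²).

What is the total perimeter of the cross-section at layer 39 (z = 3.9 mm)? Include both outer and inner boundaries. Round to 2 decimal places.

118.91 mm

At z = 3.9 mm: the 26×29.5 cube contributes its full rectangle (perimeter 111.00 mm); the sphere at (-4, 10): section is a regular 16-gon, circumradius = √(r²−h²) = √(5.5²−5.4²) = 1.044 (perimeter = 2·16·1.044·sin(180°/16) = 6.52 mm); the r=12 sphere at (-2.5, 12) slices to a regular 16-gon of circumradius 10.716 (√(r²−h²) with h=5.4 from center) (perimeter = 2·16·10.716·sin(180°/16) = 66.90 mm); the r=4.5 cylinder at (1.5, 12.5) contributes a regular 16-gon of circumradius 4.5 (perimeter = 2·16·4.500·sin(180°/16) = 28.09 mm); Taking the first minus the rest: starting from the 26×29.5 cube, the r=5.5 sphere at (-4, 10) misses the remaining region (no effect); the r=12 sphere at (-2.5, 12) partially overlaps it — only the 123.45 mm² overlap (of its 351.58 mm²) is removed, clipping the outline; the r=4.5 cylinder at (1.5, 12.5) misses the remaining region (no effect) — boundary = 118.91 mm. Overall, the cross-section is a single solid region. Total boundary length (outer) = 118.91 mm.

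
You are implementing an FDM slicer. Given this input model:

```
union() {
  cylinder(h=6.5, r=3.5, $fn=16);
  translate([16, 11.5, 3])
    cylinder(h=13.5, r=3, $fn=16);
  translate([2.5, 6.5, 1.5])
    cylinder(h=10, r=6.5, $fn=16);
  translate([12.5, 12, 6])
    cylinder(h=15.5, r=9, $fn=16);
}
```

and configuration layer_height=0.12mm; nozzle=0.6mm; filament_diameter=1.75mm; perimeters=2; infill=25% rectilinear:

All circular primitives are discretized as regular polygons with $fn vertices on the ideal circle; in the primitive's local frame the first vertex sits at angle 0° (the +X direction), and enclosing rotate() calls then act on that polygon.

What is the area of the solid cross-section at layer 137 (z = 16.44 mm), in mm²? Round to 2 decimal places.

247.98 mm²

At z = 16.44 mm: the cylinder does not reach this height (z outside [0, 6.5]); the r=3 cylinder at (16, 11.5) gives a regular 16-gon of circumradius 3 (constant along its height) (area = (16/2)·3.000²·sin(360°/16) = 27.55 mm²); the cylinder at (2.5, 6.5) does not reach this height (z outside [1.5, 11.5]); the r=9 cylinder at (12.5, 12) gives a regular 16-gon of circumradius 9 (constant along its height) (area = (16/2)·9.000²·sin(360°/16) = 247.98 mm²); Combining (union): the r=3 cylinder at (16, 11.5) lies entirely inside the r=9 cylinder at (12.5, 12), so the union is just the r=9 cylinder at (12.5, 12) — area = 247.98 mm². Overall, the cross-section is a single solid region. Net area = 247.98 mm².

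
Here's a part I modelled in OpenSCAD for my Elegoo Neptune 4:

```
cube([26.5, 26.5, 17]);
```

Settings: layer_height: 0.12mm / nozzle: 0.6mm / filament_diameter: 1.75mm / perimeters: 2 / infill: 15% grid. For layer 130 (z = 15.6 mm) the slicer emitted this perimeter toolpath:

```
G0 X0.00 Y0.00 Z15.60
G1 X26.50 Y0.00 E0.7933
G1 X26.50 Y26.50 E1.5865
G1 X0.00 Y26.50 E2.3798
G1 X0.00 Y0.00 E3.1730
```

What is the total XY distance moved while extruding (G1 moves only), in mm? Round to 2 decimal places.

106.00 mm

Sum the Euclidean lengths of each G1 segment: total = 106.00 mm.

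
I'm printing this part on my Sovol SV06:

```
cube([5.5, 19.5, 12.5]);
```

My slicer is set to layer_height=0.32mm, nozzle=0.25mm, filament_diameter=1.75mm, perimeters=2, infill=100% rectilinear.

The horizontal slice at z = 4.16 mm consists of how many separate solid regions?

1

At z = 4.16 mm: the cube (footprint 5.5×19.5) is included at this height. The result has 1 disconnected region.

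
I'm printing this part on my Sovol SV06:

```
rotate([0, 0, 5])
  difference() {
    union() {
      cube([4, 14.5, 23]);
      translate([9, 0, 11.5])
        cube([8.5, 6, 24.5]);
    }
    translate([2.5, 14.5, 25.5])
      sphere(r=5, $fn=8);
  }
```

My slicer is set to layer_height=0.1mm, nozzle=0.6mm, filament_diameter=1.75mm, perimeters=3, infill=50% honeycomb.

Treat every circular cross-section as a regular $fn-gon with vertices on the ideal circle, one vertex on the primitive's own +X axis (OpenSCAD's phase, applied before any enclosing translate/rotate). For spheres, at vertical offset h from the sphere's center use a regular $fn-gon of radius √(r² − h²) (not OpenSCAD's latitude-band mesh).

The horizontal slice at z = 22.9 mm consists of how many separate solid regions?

At z = 22.9 mm: the cube is present — its section is the full 4×14.5 rectangle; the 8.5×6 cube at (9, 0) contributes its full rectangle; Merging all regions: the 2 present regions are separate (no shared area or edge), so areas and boundary lengths simply add and each stays a separate island — 2 connected regions; the sphere at (2.5, 14.5): section is a regular 8-gon, circumradius = √(r²−h²) = √(5²−2.6²) = 4.271; After the difference (first − rest): starting from the result so far, the r=5 sphere at (2.5, 14.5) partially overlaps it — only the 15.32 mm² overlap (of its 51.59 mm²) is removed, clipping the outline — 2 connected regions; (rotated 5° about Z; rotation is an isometry so areas/perimeters/island counts are preserved). The result has 2 disconnected regions.

2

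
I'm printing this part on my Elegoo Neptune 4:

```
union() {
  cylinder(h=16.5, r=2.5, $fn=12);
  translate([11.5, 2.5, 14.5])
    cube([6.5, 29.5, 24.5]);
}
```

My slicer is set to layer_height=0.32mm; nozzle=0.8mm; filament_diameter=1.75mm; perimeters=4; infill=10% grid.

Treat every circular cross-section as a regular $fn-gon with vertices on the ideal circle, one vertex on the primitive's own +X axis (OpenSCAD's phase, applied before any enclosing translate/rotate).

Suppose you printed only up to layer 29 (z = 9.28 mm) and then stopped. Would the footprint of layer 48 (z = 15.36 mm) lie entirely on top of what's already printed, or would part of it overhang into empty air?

Compare the two slices. At z = 9.28: the r=2.5 cylinder gives a regular 12-gon of circumradius 2.5 (constant along its height) (area = (12/2)·2.500²·sin(360°/12) = 18.75 mm²); the cube at (11.5, 2.5) is absent (z outside [14.5, 39]); Combining (union): only the r=2.5 cylinder is present, so the union is just that shape — area = 18.75 mm². At z = 15.36: the cylinder: section is a regular 12-gon, circumradius r=2.5 (area = (12/2)·2.500²·sin(360°/12) = 18.75 mm²); the cube at (11.5, 2.5) is present — its section is the full 6.5×29.5 rectangle (area 191.75 mm²); Taking the union: the 2 present regions are separate (no shared area or edge), so areas and boundary lengths simply add and each stays a separate island — area = 210.50 mm². Checking containment: at z = 15.36 the cross-section extends beyond the z = 9.28 cross-section by about 191.75 mm².

part overhangs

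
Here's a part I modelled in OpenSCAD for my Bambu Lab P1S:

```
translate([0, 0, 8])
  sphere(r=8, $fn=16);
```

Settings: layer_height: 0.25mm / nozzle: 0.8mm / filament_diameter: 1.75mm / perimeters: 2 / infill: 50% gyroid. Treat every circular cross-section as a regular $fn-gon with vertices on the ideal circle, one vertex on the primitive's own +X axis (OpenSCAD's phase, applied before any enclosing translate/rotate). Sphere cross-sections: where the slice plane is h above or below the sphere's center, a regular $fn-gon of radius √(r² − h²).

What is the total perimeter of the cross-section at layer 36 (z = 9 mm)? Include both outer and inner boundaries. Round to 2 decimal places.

At z = 9 mm: the r=8 sphere contributes a regular 16-gon of circumradius √(8²−1²) = 7.937 (perimeter = 2·16·7.937·sin(180°/16) = 49.55 mm). Overall, the cross-section is a single solid region. Total boundary length (outer) = 49.55 mm.

49.55 mm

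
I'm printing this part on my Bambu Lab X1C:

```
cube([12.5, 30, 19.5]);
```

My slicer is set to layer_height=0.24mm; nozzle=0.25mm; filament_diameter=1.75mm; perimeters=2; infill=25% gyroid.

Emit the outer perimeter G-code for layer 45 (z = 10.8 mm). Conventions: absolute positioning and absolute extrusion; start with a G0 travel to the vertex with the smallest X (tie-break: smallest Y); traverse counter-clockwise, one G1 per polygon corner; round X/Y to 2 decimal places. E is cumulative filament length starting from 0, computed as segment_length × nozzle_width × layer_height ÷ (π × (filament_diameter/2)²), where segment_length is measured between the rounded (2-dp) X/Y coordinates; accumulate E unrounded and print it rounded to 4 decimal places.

At z = 10.8 mm: the 12.5×30 cube contributes its full rectangle. The outline is a single polygon with 4 vertices. Extrusion per mm of travel: 0.25 × 0.24 / (π × 0.875²) = 0.024945. Accumulating E over each segment gives final E = 2.1203.

G0 X0.00 Y0.00 Z10.80
G1 X12.50 Y0.00 E0.3118
G1 X12.50 Y30.00 E1.0602
G1 X0.00 Y30.00 E1.3720
G1 X0.00 Y0.00 E2.1203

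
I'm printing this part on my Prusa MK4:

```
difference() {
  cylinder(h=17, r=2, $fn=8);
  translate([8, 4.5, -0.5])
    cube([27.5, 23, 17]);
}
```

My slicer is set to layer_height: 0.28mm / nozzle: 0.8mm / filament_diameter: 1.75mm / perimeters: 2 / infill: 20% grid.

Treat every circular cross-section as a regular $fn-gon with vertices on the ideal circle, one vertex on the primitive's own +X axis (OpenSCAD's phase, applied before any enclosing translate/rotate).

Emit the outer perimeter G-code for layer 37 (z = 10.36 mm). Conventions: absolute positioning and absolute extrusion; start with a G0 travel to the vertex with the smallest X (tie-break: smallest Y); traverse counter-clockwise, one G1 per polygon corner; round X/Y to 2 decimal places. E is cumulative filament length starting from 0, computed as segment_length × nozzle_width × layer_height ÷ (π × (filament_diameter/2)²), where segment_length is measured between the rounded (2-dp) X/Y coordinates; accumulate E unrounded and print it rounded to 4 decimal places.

G0 X-2.00 Y0.00 Z10.36
G1 X-1.41 Y-1.41 E0.1423
G1 X0.00 Y-2.00 E0.2847
G1 X1.41 Y-1.41 E0.4270
G1 X2.00 Y0.00 E0.5694
G1 X1.41 Y1.41 E0.7117
G1 X0.00 Y2.00 E0.8541
G1 X-1.41 Y1.41 E0.9964
G1 X-2.00 Y0.00 E1.1387

At z = 10.36 mm: the cylinder: section is a regular 8-gon, circumradius r=2; the 27.5×23 cube at (8, 4.5) contributes its full rectangle; Taking the first minus the rest: starting from the r=2 cylinder, the 27.5×23 cube at (8, 4.5) misses the remaining region (no effect) — 1 connected region. The outline is a single polygon with 8 vertices. Extrusion per mm of travel: 0.8 × 0.28 / (π × 0.875²) = 0.093128. Accumulating E over each segment gives final E = 1.1387.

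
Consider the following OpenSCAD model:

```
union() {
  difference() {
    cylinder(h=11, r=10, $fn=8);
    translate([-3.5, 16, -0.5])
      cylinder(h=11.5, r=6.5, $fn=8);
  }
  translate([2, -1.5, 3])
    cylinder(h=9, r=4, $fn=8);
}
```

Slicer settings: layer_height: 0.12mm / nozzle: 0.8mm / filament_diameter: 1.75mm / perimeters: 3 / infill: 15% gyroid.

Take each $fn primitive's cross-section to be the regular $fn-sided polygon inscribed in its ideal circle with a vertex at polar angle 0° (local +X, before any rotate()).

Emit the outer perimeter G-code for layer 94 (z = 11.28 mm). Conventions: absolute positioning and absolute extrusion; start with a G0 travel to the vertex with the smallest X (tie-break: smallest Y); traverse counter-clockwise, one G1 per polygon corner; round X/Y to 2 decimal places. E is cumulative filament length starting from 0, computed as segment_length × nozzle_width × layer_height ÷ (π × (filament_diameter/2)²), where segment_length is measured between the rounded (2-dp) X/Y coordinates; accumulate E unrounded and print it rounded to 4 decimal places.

G0 X-2.00 Y-1.50 Z11.28
G1 X-0.83 Y-4.33 E0.1222
G1 X2.00 Y-5.50 E0.2444
G1 X4.83 Y-4.33 E0.3667
G1 X6.00 Y-1.50 E0.4889
G1 X4.83 Y1.33 E0.6111
G1 X2.00 Y2.50 E0.7333
G1 X-0.83 Y1.33 E0.8556
G1 X-2.00 Y-1.50 E0.9778

At z = 11.28 mm: the cylinder is not intersected at this z (z outside [0, 11]); the cylinder at (-3.5, 16) is not intersected at this z (z outside [-0.5, 11]); Subtracting the remaining from the first: the first operand is absent here, so nothing remains; the cylinder at (2, -1.5): section is a regular 8-gon, circumradius r=4; Merging all regions: only the r=4 cylinder at (2, -1.5) is present, so the union is just that shape — 1 connected region. The outline is a single polygon with 8 vertices. Extrusion per mm of travel: 0.8 × 0.12 / (π × 0.875²) = 0.039912. Accumulating E over each segment gives final E = 0.9778.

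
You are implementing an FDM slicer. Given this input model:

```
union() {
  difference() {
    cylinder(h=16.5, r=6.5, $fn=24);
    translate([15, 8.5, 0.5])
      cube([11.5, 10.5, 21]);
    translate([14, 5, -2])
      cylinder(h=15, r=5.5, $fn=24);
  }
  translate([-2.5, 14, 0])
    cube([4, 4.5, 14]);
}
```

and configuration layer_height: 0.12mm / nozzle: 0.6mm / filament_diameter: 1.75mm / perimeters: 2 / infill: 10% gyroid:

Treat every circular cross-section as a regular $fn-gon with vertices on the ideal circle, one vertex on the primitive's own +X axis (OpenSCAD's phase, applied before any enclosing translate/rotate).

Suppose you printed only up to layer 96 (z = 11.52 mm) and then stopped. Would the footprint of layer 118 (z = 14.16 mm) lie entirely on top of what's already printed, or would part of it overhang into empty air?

entirely on top

Compare the two slices. At z = 11.52: the r=6.5 cylinder contributes a regular 24-gon of circumradius 6.5 (area = (24/2)·6.500²·sin(360°/24) = 131.22 mm²); the 11.5×10.5 cube at (15, 8.5) contributes its full rectangle (area 120.75 mm²); the r=5.5 cylinder at (14, 5) contributes a regular 24-gon of circumradius 5.5 (area = (24/2)·5.500²·sin(360°/24) = 93.95 mm²); Taking the first minus the rest: starting from the r=6.5 cylinder (131.22 mm²), the 11.5×10.5 cube at (15, 8.5) misses the remaining region (no effect); the r=5.5 cylinder at (14, 5) misses the remaining region (no effect) — area = 131.22 mm²; the cube at (-2.5, 14) (footprint 4×4.5) is included at this height (area 18.00 mm²); Merging all regions: the 2 present regions are separate (no shared area or edge), so areas and boundary lengths simply add and each stays a separate island — area = 149.22 mm². At z = 14.16: the r=6.5 cylinder gives a regular 24-gon of circumradius 6.5 (constant along its height) (area = (24/2)·6.500²·sin(360°/24) = 131.22 mm²); the cube at (15, 8.5) (footprint 11.5×10.5) is included at this height (area 120.75 mm²); the cylinder at (14, 5) does not reach this height (z outside [-2, 13]); Subtracting the remaining from the first: starting from the r=6.5 cylinder (131.22 mm²), the 11.5×10.5 cube at (15, 8.5) misses the remaining region (no effect) — area = 131.22 mm²; the cube at (-2.5, 14) is absent (z outside [0, 14]); Merging all regions: only that combined region is present, so the union is just that shape — area = 131.22 mm². Checking containment: the cross-section at z = 14.16 is a subset of the cross-section at z = 11.52.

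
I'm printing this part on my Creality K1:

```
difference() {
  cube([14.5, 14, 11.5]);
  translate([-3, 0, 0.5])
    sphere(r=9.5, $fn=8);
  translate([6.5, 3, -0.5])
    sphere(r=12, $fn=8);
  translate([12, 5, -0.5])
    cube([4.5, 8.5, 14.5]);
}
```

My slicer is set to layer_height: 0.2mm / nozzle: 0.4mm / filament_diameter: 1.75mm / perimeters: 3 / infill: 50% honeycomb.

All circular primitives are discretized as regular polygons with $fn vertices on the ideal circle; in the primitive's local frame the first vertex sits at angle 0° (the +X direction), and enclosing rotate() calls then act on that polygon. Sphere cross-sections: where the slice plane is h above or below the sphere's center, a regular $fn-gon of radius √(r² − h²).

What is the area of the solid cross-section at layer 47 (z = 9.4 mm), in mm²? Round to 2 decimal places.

80.06 mm²

At z = 9.4 mm: the cube (footprint 14.5×14) is included at this height (area 203.00 mm²); the r=9.5 sphere at (-3, 0) contributes a regular 8-gon of circumradius √(9.5²−8.9²) = 3.323 (area = (8/2)·3.323²·sin(360°/8) = 31.23 mm²); the sphere at (6.5, 3): section is a regular 8-gon, circumradius = √(r²−h²) = √(12²−9.9²) = 6.782 (area = (8/2)·6.782²·sin(360°/8) = 130.08 mm²); the cube at (12, 5) is present — its section is the full 4.5×8.5 rectangle (area 38.25 mm²); Subtracting the remaining from the first: starting from the 14.5×14 cube (203.00 mm²), the r=9.5 sphere at (-3, 0) partially overlaps it — only the 0.13 mm² overlap (of its 31.23 mm²) is removed, clipping the outline; the r=12 sphere at (6.5, 3) partially overlaps it — only the 101.81 mm² overlap (of its 130.08 mm²) is removed, clipping the outline; the 4.5×8.5 cube at (12, 5) partially overlaps it — only the 21.00 mm² overlap (of its 38.25 mm²) is removed, clipping the outline — area = 80.06 mm². Overall, the cross-section has 3 separate islands. Net area = 80.06 mm².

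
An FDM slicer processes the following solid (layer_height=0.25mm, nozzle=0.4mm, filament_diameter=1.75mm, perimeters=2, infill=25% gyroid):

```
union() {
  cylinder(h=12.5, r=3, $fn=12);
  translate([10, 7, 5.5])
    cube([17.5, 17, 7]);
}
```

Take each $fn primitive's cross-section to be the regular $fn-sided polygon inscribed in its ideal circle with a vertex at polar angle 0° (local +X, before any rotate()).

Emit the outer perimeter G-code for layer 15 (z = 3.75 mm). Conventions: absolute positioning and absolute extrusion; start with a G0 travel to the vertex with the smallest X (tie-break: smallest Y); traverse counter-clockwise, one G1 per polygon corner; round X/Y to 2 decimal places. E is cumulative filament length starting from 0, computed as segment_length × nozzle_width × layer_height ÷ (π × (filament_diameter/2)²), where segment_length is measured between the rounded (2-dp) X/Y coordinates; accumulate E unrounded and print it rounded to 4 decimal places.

G0 X-3.00 Y0.00 Z3.75
G1 X-2.60 Y-1.50 E0.0645
G1 X-1.50 Y-2.60 E0.1292
G1 X0.00 Y-3.00 E0.1938
G1 X1.50 Y-2.60 E0.2583
G1 X2.60 Y-1.50 E0.3230
G1 X3.00 Y0.00 E0.3875
G1 X2.60 Y1.50 E0.4521
G1 X1.50 Y2.60 E0.5167
G1 X0.00 Y3.00 E0.5813
G1 X-1.50 Y2.60 E0.6458
G1 X-2.60 Y1.50 E0.7105
G1 X-3.00 Y0.00 E0.7750

At z = 3.75 mm: the r=3 cylinder contributes a regular 12-gon of circumradius 3; the cube at (10, 7) does not reach this height (z outside [5.5, 12.5]); Combining (union): only the r=3 cylinder is present, so the union is just that shape — 1 connected region. The outline is a single polygon with 12 vertices. Extrusion per mm of travel: 0.4 × 0.25 / (π × 0.875²) = 0.041575. Accumulating E over each segment gives final E = 0.7750.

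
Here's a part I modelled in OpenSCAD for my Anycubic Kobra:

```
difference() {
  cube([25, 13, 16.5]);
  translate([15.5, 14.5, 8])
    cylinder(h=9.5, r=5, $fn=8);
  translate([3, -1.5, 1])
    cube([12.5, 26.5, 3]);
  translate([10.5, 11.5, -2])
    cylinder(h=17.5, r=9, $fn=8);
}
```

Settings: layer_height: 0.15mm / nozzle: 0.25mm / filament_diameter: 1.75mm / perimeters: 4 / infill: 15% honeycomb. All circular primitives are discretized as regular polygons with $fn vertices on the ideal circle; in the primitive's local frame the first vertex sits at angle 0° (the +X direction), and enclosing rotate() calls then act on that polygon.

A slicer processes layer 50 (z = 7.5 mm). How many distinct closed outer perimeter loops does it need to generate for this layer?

1

At z = 7.5 mm: the cube is present — its section is the full 25×13 rectangle; the cylinder at (15.5, 14.5) is not intersected at this z (z outside [8, 17.5]); the cube at (3, -1.5) is not intersected at this z (z outside [1, 4]); the r=9 cylinder at (10.5, 11.5) contributes a regular 8-gon of circumradius 9; Taking the first minus the rest: starting from the 25×13 cube, the r=9 cylinder at (10.5, 11.5) partially overlaps it — only the 140.62 mm² overlap (of its 229.10 mm²) is removed, clipping the outline — 1 connected region. The result has 1 disconnected region.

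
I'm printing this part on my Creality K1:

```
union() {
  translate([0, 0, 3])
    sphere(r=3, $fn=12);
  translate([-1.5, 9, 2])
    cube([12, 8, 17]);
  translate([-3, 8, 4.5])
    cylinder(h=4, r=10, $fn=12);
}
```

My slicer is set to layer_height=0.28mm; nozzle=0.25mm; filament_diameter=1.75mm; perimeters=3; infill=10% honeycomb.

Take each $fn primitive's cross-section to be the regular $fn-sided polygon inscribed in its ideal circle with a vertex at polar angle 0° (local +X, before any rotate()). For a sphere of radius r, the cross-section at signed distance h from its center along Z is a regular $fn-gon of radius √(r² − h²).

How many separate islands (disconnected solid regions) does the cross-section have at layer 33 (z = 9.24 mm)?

1

At z = 9.24 mm: the sphere is absent (|z−center|=6.240 > r=3); the cube at (-1.5, 9) is present — its section is the full 12×8 rectangle; the cylinder at (-3, 8) does not reach this height (z outside [4.5, 8.5]); Merging all regions: only the 12×8 cube at (-1.5, 9) is present, so the union is just that shape — 1 connected region. Overall, the cross-section is a single solid region. Island count = 1.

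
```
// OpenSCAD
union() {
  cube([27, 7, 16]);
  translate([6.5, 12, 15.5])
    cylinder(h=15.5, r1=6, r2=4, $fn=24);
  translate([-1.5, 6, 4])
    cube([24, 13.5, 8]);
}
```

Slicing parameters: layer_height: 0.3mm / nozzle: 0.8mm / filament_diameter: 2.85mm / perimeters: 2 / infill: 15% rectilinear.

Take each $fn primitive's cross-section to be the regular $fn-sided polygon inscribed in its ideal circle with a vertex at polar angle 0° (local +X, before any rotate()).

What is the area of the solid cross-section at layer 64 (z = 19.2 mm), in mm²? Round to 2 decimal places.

94.72 mm²

At z = 19.2 mm: the cube is not intersected at this z (z outside [0, 16]); the cone at (6.5, 12): at t=0.239 of its height the radius interpolates to r₁+(r₂−r₁)t = 5.523, giving a regular 24-gon of that circumradius (area = (24/2)·5.523²·sin(360°/24) = 94.72 mm²); the cube at (-1.5, 6) is not intersected at this z (z outside [4, 12]); Merging all regions: only the cone at (6.5, 12) is present, so the union is just that shape — area = 94.72 mm². Overall, the cross-section is a single solid region. Net area = 94.72 mm².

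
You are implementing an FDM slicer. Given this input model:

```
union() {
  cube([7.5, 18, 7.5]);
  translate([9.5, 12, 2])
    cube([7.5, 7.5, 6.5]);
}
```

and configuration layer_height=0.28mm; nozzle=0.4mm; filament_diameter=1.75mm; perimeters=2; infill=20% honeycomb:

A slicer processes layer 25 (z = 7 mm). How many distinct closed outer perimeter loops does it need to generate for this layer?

2

At z = 7 mm: the cube is present — its section is the full 7.5×18 rectangle; the cube at (9.5, 12) (footprint 7.5×7.5) is included at this height; Taking the union: the 2 present regions are separate (no shared area or edge), so areas and boundary lengths simply add and each stays a separate island — 2 connected regions. The result has 2 disconnected regions.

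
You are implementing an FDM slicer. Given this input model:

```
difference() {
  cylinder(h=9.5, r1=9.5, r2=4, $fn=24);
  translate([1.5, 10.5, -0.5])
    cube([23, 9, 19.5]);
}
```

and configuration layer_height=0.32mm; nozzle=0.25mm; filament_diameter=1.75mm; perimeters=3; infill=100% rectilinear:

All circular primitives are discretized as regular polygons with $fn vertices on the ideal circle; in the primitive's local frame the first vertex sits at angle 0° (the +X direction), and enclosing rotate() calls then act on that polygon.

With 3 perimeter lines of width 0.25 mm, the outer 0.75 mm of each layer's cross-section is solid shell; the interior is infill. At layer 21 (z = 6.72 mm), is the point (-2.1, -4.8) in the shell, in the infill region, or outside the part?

At z = 6.72 mm: the cone: at t=0.707 of its height the radius interpolates to r₁+(r₂−r₁)t = 5.609, giving a regular 24-gon of that circumradius; the cube at (1.5, 10.5) is present — its section is the full 23×9 rectangle; After the difference (first − rest): starting from the cone, the 23×9 cube at (1.5, 10.5) misses the remaining region (no effect) — 1 connected region. Overall, the cross-section is a single solid region. The nearest boundary edge runs (-1.45, -5.42)→(-2.80, -4.86); distance from the point to it = 0.32 mm. The point is inside the cross-section, 0.32 mm from the nearest boundary — within the 0.75 mm shell band (3 × 0.25).

shell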